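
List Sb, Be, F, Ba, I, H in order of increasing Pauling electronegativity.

H is in period 1, group 1; Be is in period 2, group 2; F is in period 2, group 17; Sb is in period 5, group 15; I is in period 5, group 17; Ba is in period 6, group 2.
EN rises left→right (higher Z_eff, smaller atoms) and falls top→bottom (larger, more shielded atoms).
Here both period and group differ, so the two effects have to be weighed against each other.
Be > Ba: they share group 2; the group trend gives Be the larger value.
Sb > Be: the two effects oppose for this pair; the across-period effect wins (2.05 vs 1.57).
H > Sb: the two effects oppose for this pair; the down-group effect wins (2.20 vs 2.05).
I > H: period and group pull opposite ways; the across-period shift dominates (2.66 vs 2.20).
F > I: they share group 17; the group trend gives F the larger value.
For reference (Pauling): H 2.20, Be 1.57, F 3.98, Sb 2.05, I 2.66, Ba 0.89.
So from lowest to highest: Ba < Be < Sb < H < I < F.

Ba < Be < Sb < H < I < F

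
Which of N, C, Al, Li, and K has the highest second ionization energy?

Li

The second ionization energy removes an electron from the +1 ion. For each element: N⁺ still has 4 valence electrons; C⁺ still has 3 valence electrons; Al⁺ still has 2 valence electrons; Li⁺ is the bare [He] core; K⁺ is the bare [Ar] core.
Core electrons are held far more tightly than valence electrons, so K and Li top the IE_2 order.
Valence configurations: N⁺ [He]2s²2p², C⁺ [He]2s²2p¹, Al⁺ [Ne]3s².
Approximate IE_2 values (kJ/mol): N 2856, C 2353, Al 1817, Li 7298, K 3052.
So the second ionization energies run Al < C < N < K < Li.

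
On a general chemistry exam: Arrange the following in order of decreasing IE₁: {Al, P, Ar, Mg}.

Mg is in period 3, group 2; Al is in period 3, group 13; P is in period 3, group 15; Ar is in period 3, group 18.
Removing the outermost electron gets harder across a period and easier down a group.
All lie in period 3; the across-period trend (first ionization energy increases left to right) applies, with the exception below.
Note the exception: Mg has a higher first ionization energy than Al, contrary to the simple trend — Al's single 3p electron is easier to remove than one from Mg's filled 3s².
For reference (kJ/mol): Mg 738, Al 578, P 1012, Ar 1521.
So from highest to lowest: Ar > P > Mg > Al.

Ar > P > Mg > Al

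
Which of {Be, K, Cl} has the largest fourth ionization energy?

Be

Consider each +3 ion: Be³⁺ is already 1 electron into the core; K³⁺ is already 2 electrons into the core; Cl³⁺ still has 4 valence electrons.
Breaking into a closed-shell core is much more expensive than removing a leftover valence electron — K and Be have the largest IE_4 here.
The numbers (kJ/mol): Be 21007, K 5877, Cl 5159.
Putting it together, IE_4: Cl < K < Be.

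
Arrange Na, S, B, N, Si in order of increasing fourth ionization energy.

After 3 electrons have been removed, what remains? Na³⁺ is already 2 electrons into the core; S³⁺ still has 3 valence electrons; B³⁺ is the bare [He] core; N³⁺ still has 2 valence electrons; Si³⁺ still has 1 valence electron.
Breaking into a closed-shell core is much more expensive than removing a leftover valence electron — Na and B have the largest IE_4 here.
Valence configurations: S³⁺ [Ne]3s²3p¹, N³⁺ [He]2s², Si³⁺ [Ne]3s¹.
Approximate IE_4 values (kJ/mol): Na 9543, S 4556, B 25026, N 7475, Si 4356.
Putting it together, IE_4: Si < S < N < Na < B.

Si < S < N < Na < B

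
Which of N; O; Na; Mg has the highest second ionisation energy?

Na

The second ionization energy removes an electron from the +1 ion. For each element: N⁺ still has 4 valence electrons; O⁺ still has 5 valence electrons; Na⁺ is the bare [Ne] core; Mg⁺ still has 1 valence electron.
Breaking into a closed-shell core is much more expensive than removing a leftover valence electron — Na has the largest IE_2 here.
Valence configurations: N⁺ [He]2s²2p², O⁺ [He]2s²2p³, Mg⁺ [Ne]3s¹.
The numbers (kJ/mol): N 2856, O 3388, Na 4562, Mg 1451.
So the second ionization energies run Mg < N < O < Na.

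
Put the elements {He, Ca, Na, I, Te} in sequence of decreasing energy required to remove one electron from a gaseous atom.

He, I, Te, Ca, Na

First ionization energy rises across a period (greater Z_eff holds electrons more tightly) and falls down a group (valence electrons are farther from the nucleus).
These span different periods and groups, so the two trends combine.
Ca > Na: the two effects oppose for this pair; the across-period effect wins (590 vs 496 kJ/mol).
Te > Ca: the two effects oppose for this pair; the across-period effect wins (869 vs 590 kJ/mol).
I > Te: both are in period 5; the period trend gives I the larger value.
He > I: both effects reinforce here, so He is clearly the higher of the two.
For reference (kJ/mol): He 2372, Na 496, Ca 590, Te 869, I 1008.
So from highest to lowest: He > I > Te > Ca > Na.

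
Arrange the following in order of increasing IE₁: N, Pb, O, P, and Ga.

Ga, Pb, P, O, N

N is in period 2, group 15; O is in period 2, group 16; P is in period 3, group 15; Ga is in period 4, group 13; Pb is in period 6, group 14.
IE₁ increases left→right with effective nuclear charge and decreases top→bottom as the valence shell moves farther out.
Here both period and group differ, so the two effects have to be weighed against each other.
Pb > Ga: period and group pull opposite ways; the across-period shift dominates (716 vs 579 kJ/mol).
P > Pb: relative to Pb, both the across-period and down-group shifts push P's first ionization energy up.
O > P: both effects reinforce here, so O is clearly the higher of the two.
N > O: this pair runs against the simple trend — see the exception note.
Note the exception: N has a higher first ionization energy than O, contrary to the simple trend — pairing an electron in O's 2p⁴ costs repulsion energy, so O ionizes more easily than half-filled N (2p³).
Tabulated first ionization energy (kJ/mol): N 1402, O 1314, P 1012, Ga 579, Pb 716.
So from lowest to highest: Ga < Pb < P < O < N.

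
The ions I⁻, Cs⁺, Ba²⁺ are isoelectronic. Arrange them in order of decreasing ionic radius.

I⁻, Cs⁺, Ba²⁺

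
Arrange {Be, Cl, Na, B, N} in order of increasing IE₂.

Be < Cl < B < N < Na

After 1 electron has been removed, what remains? Be⁺ still has 1 valence electron; Cl⁺ still has 6 valence electrons; Na⁺ is the bare [Ne] core; B⁺ still has 2 valence electrons; N⁺ still has 4 valence electrons.
Core electrons are held far more tightly than valence electrons, so Na tops the IE_2 order.
Valence configurations: Be⁺ [He]2s¹, Cl⁺ [Ne]3s²3p⁴, B⁺ [He]2s², N⁺ [He]2s²2p².
Approximate IE_2 values (kJ/mol): Be 1757, Cl 2298, Na 4562, B 2427, N 2856.
So the second ionization energies run Be < Cl < B < N < Na.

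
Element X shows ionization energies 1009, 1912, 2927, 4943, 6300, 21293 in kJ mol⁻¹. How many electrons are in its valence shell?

Look for the largest jump between consecutive ionization energies: IE6/IE5 ≈ 3.4, far larger than any earlier ratio.
That jump marks the point where a core electron is being removed. So the atom has 5 valence electrons.

5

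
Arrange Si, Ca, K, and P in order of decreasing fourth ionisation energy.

Ca, K, P, Si

Consider each +3 ion: Si³⁺ still has 1 valence electron; Ca³⁺ is already 1 electron into the core; K³⁺ is already 2 electrons into the core; P³⁺ still has 2 valence electrons.
Core electrons are held far more tightly than valence electrons, so K and Ca top the IE_4 order.
Valence configurations: Si³⁺ [Ne]3s¹, P³⁺ [Ne]3s².
Tabulated IE_4 (kJ/mol): Si 4356, Ca 6491, K 5877, P 4964.
So the fourth ionization energies run Si < P < K < Ca.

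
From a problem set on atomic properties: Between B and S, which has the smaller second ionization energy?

The second ionization energy removes an electron from the +1 ion. For each element: B⁺ still has 2 valence electrons; S⁺ still has 5 valence electrons.
All are still removing valence electrons, so compare the +1 ions as you would atoms: IE_2 generally rises across a period (higher Z_eff) and falls down a group (larger shell), subject to the usual subshell exceptions.
Valence configurations: B⁺ [He]2s², S⁺ [Ne]3s²3p³.
Tabulated IE_2 (kJ/mol): B 2427, S 2252.
Hence IE_2: S < B.

S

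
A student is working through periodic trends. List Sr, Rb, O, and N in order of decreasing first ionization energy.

N, O, Sr, Rb

N is in period 2, group 15; O is in period 2, group 16; Rb is in period 5, group 1; Sr is in period 5, group 2.
IE₁ increases left→right with effective nuclear charge and decreases top→bottom as the valence shell moves farther out.
Neither a single period nor a single group — weigh both effects.
Sr > Rb: both are in period 5; the period trend gives Sr the larger value.
O > Sr: relative to Sr, both the across-period and down-group shifts push O's first ionization energy up.
N > O: this pair runs against the simple trend — see the exception note.
Note the exception: N has a higher first ionization energy than O, contrary to the simple trend — pairing an electron in O's 2p⁴ costs repulsion energy, so O ionizes more easily than half-filled N (2p³).
Approximate values (kJ/mol): N 1402, O 1314, Rb 403, Sr 550.
So from highest to lowest: N > O > Sr > Rb.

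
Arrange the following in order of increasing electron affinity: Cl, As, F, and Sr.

Sr, As, F, Cl

F is in period 2, group 17; Cl is in period 3, group 17; As is in period 4, group 15; Sr is in period 5, group 2.
EA tends to increase across a period and decrease down a group, though the pattern is less regular than for IE or radius.
Neither a single period nor a single group — weigh both effects.
As > Sr: relative to Sr, both the across-period and down-group shifts push As's electron affinity up.
F > As: relative to As, both the across-period and down-group shifts push F's electron affinity up.
Cl > F: this pair runs against the simple trend — see the exception note.
Note the exception: Cl has a higher electron affinity than F, contrary to the simple trend — F's small 2p subshell makes the incoming electron feel strong e⁻–e⁻ repulsion, so Cl actually releases more energy on gaining an electron.
For reference (kJ/mol): F 328, Cl 349, As 78, Sr 5.
So from lowest to highest: Sr < As < F < Cl.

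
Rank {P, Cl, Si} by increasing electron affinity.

EA tends to increase across a period and decrease down a group, though the pattern is less regular than for IE or radius.
All lie in period 3; the across-period trend (electron affinity increases left to right) applies, with the exception below.
Note the exception: Si has a higher electron affinity than P, contrary to the simple trend — adding an electron to P's half-filled 3p³ is unfavourable, so Si (3p²) has the more exothermic EA.
Tabulated electron affinity (kJ/mol): Si 134, P 72, Cl 349.
So from lowest to highest: P < Si < Cl.

P < Si < Cl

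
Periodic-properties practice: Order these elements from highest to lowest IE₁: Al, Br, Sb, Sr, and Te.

First ionization energy rises across a period (greater Z_eff holds electrons more tightly) and falls down a group (valence electrons are farther from the nucleus).
Here both period and group differ, so the two effects have to be weighed against each other.
Al > Sr: both effects reinforce here, so Al is clearly the higher of the two.
Sb > Al: period and group pull opposite ways; the across-period shift dominates (831 vs 578 kJ/mol).
Te > Sb: both are in period 5; the period trend gives Te the larger value.
Br > Te: relative to Te, both the across-period and down-group shifts push Br's first ionization energy up.
Approximate values (kJ/mol): Al 578, Br 1140, Sr 550, Sb 831, Te 869.
So from highest to lowest: Br > Te > Sb > Al > Sr.

Br > Te > Sb > Al > Sr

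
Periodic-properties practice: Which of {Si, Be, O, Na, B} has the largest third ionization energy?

IE_3 is the cost of taking one more electron from the +2 cation: Si²⁺ still has 2 valence electrons; Be²⁺ is the bare [He] core; O²⁺ still has 4 valence electrons; Na²⁺ is already 1 electron into the core; B²⁺ still has 1 valence electron.
Core electrons are held far more tightly than valence electrons, so Na and Be top the IE_3 order.
Valence configurations: Si²⁺ [Ne]3s², O²⁺ [He]2s²2p², B²⁺ [He]2s¹.
Tabulated IE_3 (kJ/mol): Si 3232, Be 14849, O 5300, Na 6910, B 3660.
So the third ionization energies run Si < B < O < Na < Be.

Be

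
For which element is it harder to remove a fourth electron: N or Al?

Al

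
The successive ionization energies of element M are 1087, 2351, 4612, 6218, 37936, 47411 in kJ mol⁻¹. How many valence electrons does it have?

Look for the largest jump between consecutive ionization energies: IE5/IE4 ≈ 6.1, far larger than any earlier ratio.
That jump marks the point where a core electron is being removed. So the atom has 4 valence electrons.

4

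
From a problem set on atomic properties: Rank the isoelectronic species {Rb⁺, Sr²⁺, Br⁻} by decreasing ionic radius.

All of these have 36 electrons, so size is governed by nuclear charge alone: the more protons, the stronger the pull on the same electron cloud, and the smaller the ion.
Nuclear charges: Sr²⁺ (Z=38), Rb⁺ (Z=37), Br⁻ (Z=35).
Largest to smallest: Br⁻ > Rb⁺ > Sr²⁺.

Br⁻, Rb⁺, Sr²⁺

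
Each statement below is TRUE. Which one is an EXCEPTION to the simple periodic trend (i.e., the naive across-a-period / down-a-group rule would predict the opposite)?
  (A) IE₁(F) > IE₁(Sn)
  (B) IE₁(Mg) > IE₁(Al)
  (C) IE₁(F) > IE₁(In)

(B)

The general trend: first ionization energy increases across a period and decreases down a group.
(A) F (period 2, group 17) vs Sn (period 5, group 14): the stated order agrees with the simple trend.
(B) Mg (period 3, group 2) vs Al (period 3, group 13): the stated order contradicts the simple trend.
(C) F (period 2, group 17) vs In (period 5, group 13): the stated order agrees with the simple trend.
The exception is (B): Al's single 3p electron is easier to remove than one from Mg's filled 3s².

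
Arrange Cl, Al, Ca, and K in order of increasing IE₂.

Ca < Al < Cl < K

Consider each +1 ion: Cl⁺ still has 6 valence electrons; Al⁺ still has 2 valence electrons; Ca⁺ still has 1 valence electron; K⁺ is the bare [Ar] core.
Core electrons are held far more tightly than valence electrons, so K tops the IE_2 order.
Valence configurations: Cl⁺ [Ne]3s²3p⁴, Al⁺ [Ne]3s², Ca⁺ [Ar]4s¹.
Tabulated IE_2 (kJ/mol): Cl 2298, Al 1817, Ca 1145, K 3052.
So the second ionization energies run Ca < Al < Cl < K.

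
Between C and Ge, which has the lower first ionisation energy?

Ge

C is in period 2, group 14; Ge is in period 4, group 14.
Removing the outermost electron gets harder across a period and easier down a group.
All are in group 14, so first ionization energy increases up the group.
So Ge has the lower first ionisation energy (Ge < C).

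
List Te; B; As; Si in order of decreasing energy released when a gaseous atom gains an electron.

B is in period 2, group 13; Si is in period 3, group 14; As is in period 4, group 15; Te is in period 5, group 16.
EA tends to increase across a period and decrease down a group, though the pattern is less regular than for IE or radius.
A diagonal step moves right (one effect) and down (the opposite effect) at once.
As > B: period and group pull opposite ways; the across-period shift dominates (78 vs 27 kJ/mol).
Si > As: period and group pull opposite ways; the down-group shift dominates (134 vs 78 kJ/mol).
Te > Si: the two effects oppose for this pair; the across-period effect wins (190 vs 134 kJ/mol).
For reference (kJ/mol): B 27, Si 134, As 78, Te 190.
So from highest to lowest: Te > Si > As > B.

Te > Si > As > B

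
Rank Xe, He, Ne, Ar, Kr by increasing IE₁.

Removing the outermost electron gets harder across a period and easier down a group.
All are in group 18, so first ionization energy increases up the group.
So from lowest to highest: Xe < Kr < Ar < Ne < He.

Xe < Kr < Ar < Ne < He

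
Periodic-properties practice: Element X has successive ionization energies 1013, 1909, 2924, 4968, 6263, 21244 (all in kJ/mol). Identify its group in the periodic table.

Group 15

Look for the largest jump between consecutive ionization energies: IE6/IE5 ≈ 3.4, far larger than any earlier ratio.
That jump marks the point where a core electron is being removed. So the atom has 5 valence electrons.
A main-group element with 5 valence electrons is in group 15.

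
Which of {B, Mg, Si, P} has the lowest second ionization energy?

The second ionization energy removes an electron from the +1 ion. For each element: B⁺ still has 2 valence electrons; Mg⁺ still has 1 valence electron; Si⁺ still has 3 valence electrons; P⁺ still has 4 valence electrons.
All are still removing valence electrons, so compare the +1 ions as you would atoms: IE_2 generally rises across a period (higher Z_eff) and falls down a group (larger shell), subject to the usual subshell exceptions.
Valence configurations: B⁺ [He]2s², Mg⁺ [Ne]3s¹, Si⁺ [Ne]3s²3p¹, P⁺ [Ne]3s²3p².
The numbers (kJ/mol): B 2427, Mg 1451, Si 1577, P 1907.
Overall IE_2 order: Mg < Si < P < B.

Mg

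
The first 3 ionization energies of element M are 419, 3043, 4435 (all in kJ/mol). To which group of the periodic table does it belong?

Group 1

Look for the largest jump between consecutive ionization energies: IE2/IE1 ≈ 7.3, far larger than any earlier ratio.
That jump marks the point where a core electron is being removed. So the atom has 1 valence electron.
A main-group element with 1 valence electron is in group 1.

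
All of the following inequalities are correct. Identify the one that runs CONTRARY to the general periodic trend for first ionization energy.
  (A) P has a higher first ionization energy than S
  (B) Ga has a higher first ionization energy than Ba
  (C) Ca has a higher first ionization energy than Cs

(A)

The general trend: first ionization energy increases across a period and decreases down a group.
(A) P (period 3, group 15) vs S (period 3, group 16): the stated order contradicts the simple trend.
(B) Ga (period 4, group 13) vs Ba (period 6, group 2): the stated order agrees with the simple trend.
(C) Ca (period 4, group 2) vs Cs (period 6, group 1): the stated order agrees with the simple trend.
The exception is (A): S (3p⁴) ionizes more easily than half-filled P (3p³) because the paired 3p electron in S is pushed out by e⁻–e⁻ repulsion.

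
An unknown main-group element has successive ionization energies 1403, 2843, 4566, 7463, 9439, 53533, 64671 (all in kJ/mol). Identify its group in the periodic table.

Group 15

Look for the largest jump between consecutive ionization energies: IE6/IE5 ≈ 5.7, far larger than any earlier ratio.
That jump marks the point where a core electron is being removed. So the atom has 5 valence electrons.
A main-group element with 5 valence electrons is in group 15.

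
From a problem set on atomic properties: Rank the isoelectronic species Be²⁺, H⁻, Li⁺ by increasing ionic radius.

All of these have 2 electrons, so size is governed by nuclear charge alone: the more protons, the stronger the pull on the same electron cloud, and the smaller the ion.
Nuclear charges: Be²⁺ (Z=4), Li⁺ (Z=3), H⁻ (Z=1).
Smallest to largest: Be²⁺ < Li⁺ < H⁻.

Be²⁺, Li⁺, H⁻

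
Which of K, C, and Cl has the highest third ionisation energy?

C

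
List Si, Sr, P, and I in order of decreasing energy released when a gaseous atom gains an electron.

Si is in period 3, group 14; P is in period 3, group 15; Sr is in period 5, group 2; I is in period 5, group 17.
Atoms with high Z_eff and room in the valence shell (especially the halogens) have the most exothermic electron affinities.
Here both period and group differ, so the two effects have to be weighed against each other.
P > Sr: relative to Sr, both the across-period and down-group shifts push P's electron affinity up.
Si > P: this pair runs against the simple trend — see the exception note.
I > Si: period and group pull opposite ways; the across-period shift dominates (295 vs 134 kJ/mol).
Note the exception: Si has a higher electron affinity than P, contrary to the simple trend — adding an electron to P's half-filled 3p³ is unfavourable, so Si (3p²) has the more exothermic EA.
Tabulated electron affinity (kJ/mol): Si 134, P 72, Sr 5, I 295.
So from highest to lowest: I > Si > P > Sr.

I, Si, P, Sr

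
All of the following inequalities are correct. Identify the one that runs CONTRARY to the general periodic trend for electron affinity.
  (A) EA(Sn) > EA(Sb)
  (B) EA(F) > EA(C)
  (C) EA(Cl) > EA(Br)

(A)

The general trend: electron affinity increases across a period and decreases down a group.
(A) Sn (period 5, group 14) vs Sb (period 5, group 15): the stated order contradicts the simple trend.
(B) F (period 2, group 17) vs C (period 2, group 14): the stated order agrees with the simple trend.
(C) Cl (period 3, group 17) vs Br (period 4, group 17): the stated order agrees with the simple trend.
The exception is (A): adding an electron to Sb's half-filled 5p³ is unfavourable, so Sn has the more exothermic EA.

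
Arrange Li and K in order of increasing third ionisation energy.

The third ionization energy removes an electron from the +2 ion. For each element: Li²⁺ is already 1 electron into the core; K²⁺ is already 1 electron into the core.
All of these are removing an electron from a noble-gas core or deeper; the smaller core (lower principal quantum number) is held far more tightly, and within a period the higher nuclear charge binds the same core more tightly.
Approximate IE_3 values (kJ/mol): Li 11815, K 4420.
Hence IE_3: K < Li.

K < Li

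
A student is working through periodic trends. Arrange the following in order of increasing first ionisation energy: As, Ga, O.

Ga < As < O

O is in period 2, group 16; Ga is in period 4, group 13; As is in period 4, group 15.
IE₁ increases left→right with effective nuclear charge and decreases top→bottom as the valence shell moves farther out.
These span different periods and groups, so the two trends combine.
As > Ga: As lies to the right of Ga in period 4, so the across-period effect alone puts As higher.
O > As: relative to As, both the across-period and down-group shifts push O's first ionization energy up.
Tabulated first ionization energy (kJ/mol): O 1314, Ga 579, As 947.
So from lowest to highest: Ga < As < O.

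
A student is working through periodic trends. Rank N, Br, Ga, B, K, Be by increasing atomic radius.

Be is in period 2, group 2; B is in period 2, group 13; N is in period 2, group 15; K is in period 4, group 1; Ga is in period 4, group 13; Br is in period 4, group 17.
Moving right in a period, electrons are added to the same shell under a stronger nuclear pull, so atoms get smaller; moving down, a new shell is opened and atoms get larger.
Neither a single period nor a single group — weigh both effects.
B > N: B lies to the left of N in period 2, so the across-period effect alone puts B larger.
Be > B: Be lies to the left of B in period 2, so the across-period effect alone puts Be larger.
Br > Be: period and group pull opposite ways; the down-group shift dominates (114 vs 102 pm).
Ga > Br: both are in period 4; the period trend gives Ga the larger value.
K > Ga: both are in period 4; the period trend gives K the larger value.
Tabulated atomic radius (pm): Be 102, B 85, N 71, K 196, Ga 124, Br 114.
So from smallest to largest: N < B < Be < Br < Ga < K.

N, B, Be, Br, Ga, K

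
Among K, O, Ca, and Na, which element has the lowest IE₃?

The third ionization energy removes an electron from the +2 ion. For each element: K²⁺ is already 1 electron into the core; O²⁺ still has 4 valence electrons; Ca²⁺ is the bare [Ar] core; Na²⁺ is already 1 electron into the core.
Usually core removal costs more than valence removal, but here the competition is close: a tightly held n=2 valence electron can cost more to remove than an n=3 core electron, so the actual values have to decide it.
Tabulated IE_3 (kJ/mol): K 4420, O 5300, Ca 4912, Na 6910.
Putting it together, IE_3: K < Ca < O < Na.

K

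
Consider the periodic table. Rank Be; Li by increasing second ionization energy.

IE_2 is the cost of taking one more electron from the +1 cation: Be⁺ still has 1 valence electron; Li⁺ is the bare [He] core.
Breaking into a closed-shell core is much more expensive than removing a leftover valence electron — Li has the largest IE_2 here.
Tabulated IE_2 (kJ/mol): Be 1757, Li 7298.
Putting it together, IE_2: Be < Li.

Be < Li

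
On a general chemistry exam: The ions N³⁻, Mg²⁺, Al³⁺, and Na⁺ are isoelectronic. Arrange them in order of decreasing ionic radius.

All of these have 10 electrons, so size is governed by nuclear charge alone: the more protons, the stronger the pull on the same electron cloud, and the smaller the ion.
Nuclear charges: Al³⁺ (Z=13), Mg²⁺ (Z=12), Na⁺ (Z=11), N³⁻ (Z=7).
Largest to smallest: N³⁻ > Na⁺ > Mg²⁺ > Al³⁺.

N³⁻ > Na⁺ > Mg²⁺ > Al³⁺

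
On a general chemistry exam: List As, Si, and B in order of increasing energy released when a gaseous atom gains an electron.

EA tends to increase across a period and decrease down a group, though the pattern is less regular than for IE or radius.
These sit on a diagonal, where the across-period and down-group effects partly cancel.
As > B: period and group pull opposite ways; the across-period shift dominates (78 vs 27 kJ/mol).
Si > As: period and group pull opposite ways; the down-group shift dominates (134 vs 78 kJ/mol).
Approximate values (kJ/mol): B 27, Si 134, As 78.
So from lowest to highest: B < As < Si.

B < As < Si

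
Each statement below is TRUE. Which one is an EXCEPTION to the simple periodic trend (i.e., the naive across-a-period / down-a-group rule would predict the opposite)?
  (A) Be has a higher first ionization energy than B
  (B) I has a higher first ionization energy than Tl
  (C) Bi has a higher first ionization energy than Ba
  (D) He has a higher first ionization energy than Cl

(A)

The general trend: first ionization energy increases across a period and decreases down a group.
(A) Be (period 2, group 2) vs B (period 2, group 13): the stated order contradicts the simple trend.
(B) I (period 5, group 17) vs Tl (period 6, group 13): the stated order agrees with the simple trend.
(C) Bi (period 6, group 15) vs Ba (period 6, group 2): the stated order agrees with the simple trend.
(D) He (period 1, group 18) vs Cl (period 3, group 17): the stated order agrees with the simple trend.
The exception is (A): removing B's lone 2p electron is easier than breaking Be's filled 2s².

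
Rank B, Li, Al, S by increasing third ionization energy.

Al, S, B, Li

IE_3 is the cost of taking one more electron from the +2 cation: B²⁺ still has 1 valence electron; Li²⁺ is already 1 electron into the core; Al²⁺ still has 1 valence electron; S²⁺ still has 4 valence electrons.
Breaking into a closed-shell core is much more expensive than removing a leftover valence electron — Li has the largest IE_3 here.
Valence configurations: B²⁺ [He]2s¹, Al²⁺ [Ne]3s¹, S²⁺ [Ne]3s²3p².
Approximate IE_3 values (kJ/mol): B 3660, Li 11815, Al 2745, S 3357.
Hence IE_3: Al < S < B < Li.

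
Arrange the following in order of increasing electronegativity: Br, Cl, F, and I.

I < Br < Cl < F

F is in period 2, group 17; Cl is in period 3, group 17; Br is in period 4, group 17; I is in period 5, group 17.
Electronegativity increases across a period and decreases down a group, tracking effective nuclear charge and atomic size.
All are in group 17, so electronegativity increases up the group.
So from lowest to highest: I < Br < Cl < F.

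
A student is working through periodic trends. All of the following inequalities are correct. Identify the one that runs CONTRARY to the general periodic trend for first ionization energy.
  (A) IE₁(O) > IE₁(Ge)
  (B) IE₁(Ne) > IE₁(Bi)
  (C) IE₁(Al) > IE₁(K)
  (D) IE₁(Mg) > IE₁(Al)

The general trend: first ionization energy increases across a period and decreases down a group.
(A) O (period 2, group 16) vs Ge (period 4, group 14): the stated order agrees with the simple trend.
(B) Ne (period 2, group 18) vs Bi (period 6, group 15): the stated order agrees with the simple trend.
(C) Al (period 3, group 13) vs K (period 4, group 1): the stated order agrees with the simple trend.
(D) Mg (period 3, group 2) vs Al (period 3, group 13): the stated order contradicts the simple trend.
The exception is (D): Al's single 3p electron is easier to remove than one from Mg's filled 3s².

(D)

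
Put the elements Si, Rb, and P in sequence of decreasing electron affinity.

Si > P > Rb

Si is in period 3, group 14; P is in period 3, group 15; Rb is in period 5, group 1.
Atoms with high Z_eff and room in the valence shell (especially the halogens) have the most exothermic electron affinities.
Neither a single period nor a single group — weigh both effects.
P > Rb: both effects reinforce here, so P is clearly the higher of the two.
Si > P: this pair runs against the simple trend — see the exception note.
Note the exception: Si has a higher electron affinity than P, contrary to the simple trend — adding an electron to P's half-filled 3p³ is unfavourable, so Si (3p²) has the more exothermic EA.
For reference (kJ/mol): Si 134, P 72, Rb 47.
So from highest to lowest: Si > P > Rb.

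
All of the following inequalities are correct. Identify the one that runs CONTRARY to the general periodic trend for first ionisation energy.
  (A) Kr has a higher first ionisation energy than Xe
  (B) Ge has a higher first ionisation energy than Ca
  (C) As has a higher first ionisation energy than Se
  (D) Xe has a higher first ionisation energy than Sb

The general trend: first ionisation energy increases across a period and decreases down a group.
(A) Kr (period 4, group 18) vs Xe (period 5, group 18): the stated order agrees with the simple trend.
(B) Ge (period 4, group 14) vs Ca (period 4, group 2): the stated order agrees with the simple trend.
(C) As (period 4, group 15) vs Se (period 4, group 16): the stated order contradicts the simple trend.
(D) Xe (period 5, group 18) vs Sb (period 5, group 15): the stated order agrees with the simple trend.
The exception is (C): Se (4p⁴) ionizes more easily than half-filled As (4p³).

(C)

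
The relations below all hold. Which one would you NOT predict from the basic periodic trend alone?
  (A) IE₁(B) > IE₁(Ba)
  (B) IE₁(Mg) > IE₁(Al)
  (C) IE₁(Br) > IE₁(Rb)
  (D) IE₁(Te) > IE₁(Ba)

The general trend: first ionization energy increases across a period and decreases down a group.
(A) B (period 2, group 13) vs Ba (period 6, group 2): the stated order agrees with the simple trend.
(B) Mg (period 3, group 2) vs Al (period 3, group 13): the stated order contradicts the simple trend.
(C) Br (period 4, group 17) vs Rb (period 5, group 1): the stated order agrees with the simple trend.
(D) Te (period 5, group 16) vs Ba (period 6, group 2): the stated order agrees with the simple trend.
The exception is (B): Al's single 3p electron is easier to remove than one from Mg's filled 3s².

(B)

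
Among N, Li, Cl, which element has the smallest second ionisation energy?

The second ionization energy removes an electron from the +1 ion. For each element: N⁺ still has 4 valence electrons; Li⁺ is the bare [He] core; Cl⁺ still has 6 valence electrons.
Breaking into a closed-shell core is much more expensive than removing a leftover valence electron — Li has the largest IE_2 here.
Valence configurations: N⁺ [He]2s²2p², Cl⁺ [Ne]3s²3p⁴.
The numbers (kJ/mol): N 2856, Li 7298, Cl 2298.
So the second ionization energies run Cl < N < Li.

Cl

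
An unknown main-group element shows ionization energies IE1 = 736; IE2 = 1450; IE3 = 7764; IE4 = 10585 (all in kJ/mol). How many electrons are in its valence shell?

Look for the largest jump between consecutive ionization energies: IE3/IE2 ≈ 5.4, far larger than any earlier ratio.
That jump marks the point where a core electron is being removed. So the atom has 2 valence electrons.

2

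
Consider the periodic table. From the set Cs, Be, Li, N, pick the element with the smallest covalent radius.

N

Li is in period 2, group 1; Be is in period 2, group 2; N is in period 2, group 15; Cs is in period 6, group 1.
Atomic radius shrinks across a period as nuclear charge pulls the same shell inward, and grows down a group as new shells are added.
These span different periods and groups, so the two trends combine.
Be > N: Be lies to the left of N in period 2, so the across-period effect alone puts Be larger.
Li > Be: both are in period 2; the period trend gives Li the larger value.
Cs > Li: Cs sits below Li in group 1, so the down-group effect alone puts Cs larger.
Approximate values (pm): Li 133, Be 102, N 71, Cs 232.
The smallest covalent radius among these belongs to N.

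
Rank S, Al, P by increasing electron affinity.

Al < P < S

Al is in period 3, group 13; P is in period 3, group 15; S is in period 3, group 16.
EA tends to increase across a period and decrease down a group, though the pattern is less regular than for IE or radius.
All lie in period 3, so electron affinity increases left to right.
So from lowest to highest: Al < P < S.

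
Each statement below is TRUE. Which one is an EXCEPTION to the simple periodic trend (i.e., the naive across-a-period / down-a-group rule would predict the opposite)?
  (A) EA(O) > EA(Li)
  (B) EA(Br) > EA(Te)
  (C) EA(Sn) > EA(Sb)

(C)

The general trend: electron affinity increases across a period and decreases down a group.
(A) O (period 2, group 16) vs Li (period 2, group 1): the stated order agrees with the simple trend.
(B) Br (period 4, group 17) vs Te (period 5, group 16): the stated order agrees with the simple trend.
(C) Sn (period 5, group 14) vs Sb (period 5, group 15): the stated order contradicts the simple trend.
The exception is (C): adding an electron to Sb's half-filled 5p³ is unfavourable, so Sn has the more exothermic EA.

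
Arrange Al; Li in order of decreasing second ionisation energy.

Li, Al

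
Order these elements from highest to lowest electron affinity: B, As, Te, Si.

Te > Si > As > B

B is in period 2, group 13; Si is in period 3, group 14; As is in period 4, group 15; Te is in period 5, group 16.
Electron affinity generally becomes more exothermic across a period toward the halogens and less exothermic down a group.
A diagonal step moves right (one effect) and down (the opposite effect) at once.
As > B: the two effects oppose for this pair; the across-period effect wins (78 vs 27 kJ/mol).
Si > As: the two effects oppose for this pair; the down-group effect wins (134 vs 78 kJ/mol).
Te > Si: period and group pull opposite ways; the across-period shift dominates (190 vs 134 kJ/mol).
For reference (kJ/mol): B 27, Si 134, As 78, Te 190.
So from highest to lowest: Te > Si > As > B.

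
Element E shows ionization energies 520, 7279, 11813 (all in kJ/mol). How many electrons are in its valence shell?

Look for the largest jump between consecutive ionization energies: IE2/IE1 ≈ 14.0, far larger than any earlier ratio.
That jump marks the point where a core electron is being removed. So the atom has 1 valence electron.

1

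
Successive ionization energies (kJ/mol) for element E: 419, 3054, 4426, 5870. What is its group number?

Group 1

Look for the largest jump between consecutive ionization energies: IE2/IE1 ≈ 7.3, far larger than any earlier ratio.
That jump marks the point where a core electron is being removed. So the atom has 1 valence electron.
A main-group element with 1 valence electron is in group 1.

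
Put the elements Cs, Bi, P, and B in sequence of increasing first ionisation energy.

Cs < Bi < B < P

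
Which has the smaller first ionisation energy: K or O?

K

O is in period 2, group 16; K is in period 4, group 1.
Across a period the outer electron is held more tightly (higher IE₁); down a group it sits in a higher shell, more shielded, and comes off more easily.
These span different periods and groups, so the two trends combine.
O > K: both effects reinforce here, so O is clearly the higher of the two.
For reference (kJ/mol): O 1314, K 419.
So K has the smaller first ionisation energy (K < O).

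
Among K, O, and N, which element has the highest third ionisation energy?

O

IE_3 is the cost of taking one more electron from the +2 cation: K²⁺ is already 1 electron into the core; O²⁺ still has 4 valence electrons; N²⁺ still has 3 valence electrons.
Usually core removal costs more than valence removal, but here the competition is close: a tightly held n=2 valence electron can cost more to remove than an n=3 core electron, so the actual values have to decide it.
Valence configurations: O²⁺ [He]2s²2p², N²⁺ [He]2s²2p¹.
Approximate IE_3 values (kJ/mol): K 4420, O 5300, N 4578.
Overall IE_3 order: K < N < O.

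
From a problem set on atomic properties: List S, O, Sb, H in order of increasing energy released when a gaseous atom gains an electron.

H, Sb, O, S

Adding an electron releases more energy for atoms nearer the top right (short of the noble gases).
Here both period and group differ, so the two effects have to be weighed against each other.
Sb > H: the two effects oppose for this pair; the across-period effect wins (103 vs 73 kJ/mol).
O > Sb: relative to Sb, both the across-period and down-group shifts push O's electron affinity up.
S > O: this pair runs against the simple trend — see the exception note.
Note the exception: S has a higher electron affinity than O, contrary to the simple trend — the compact 2p subshell of O repels the added electron more than S's larger 3p does.
For reference (kJ/mol): H 73, O 141, S 200, Sb 103.
So from lowest to highest: H < Sb < O < S.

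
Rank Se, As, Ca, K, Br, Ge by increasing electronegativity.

K, Ca, Ge, As, Se, Br

K is in period 4, group 1; Ca is in period 4, group 2; Ge is in period 4, group 14; As is in period 4, group 15; Se is in period 4, group 16; Br is in period 4, group 17.
EN rises left→right (higher Z_eff, smaller atoms) and falls top→bottom (larger, more shielded atoms).
All lie in period 4, so electronegativity increases left to right.
So from lowest to highest: K < Ca < Ge < As < Se < Br.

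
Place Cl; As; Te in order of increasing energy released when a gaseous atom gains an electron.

As, Te, Cl

Cl is in period 3, group 17; As is in period 4, group 15; Te is in period 5, group 16.
EA tends to increase across a period and decrease down a group, though the pattern is less regular than for IE or radius.
Neither a single period nor a single group — weigh both effects.
Te > As: period and group pull opposite ways; the across-period shift dominates (190 vs 78 kJ/mol).
Cl > Te: relative to Te, both the across-period and down-group shifts push Cl's electron affinity up.
Tabulated electron affinity (kJ/mol): Cl 349, As 78, Te 190.
So from lowest to highest: As < Te < Cl.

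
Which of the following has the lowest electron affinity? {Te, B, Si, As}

B

B is in period 2, group 13; Si is in period 3, group 14; As is in period 4, group 15; Te is in period 5, group 16.
Adding an electron releases more energy for atoms nearer the top right (short of the noble gases).
These sit on a diagonal, where the across-period and down-group effects partly cancel.
As > B: the two effects oppose for this pair; the across-period effect wins (78 vs 27 kJ/mol).
Si > As: the two effects oppose for this pair; the down-group effect wins (134 vs 78 kJ/mol).
Te > Si: the two effects oppose for this pair; the across-period effect wins (190 vs 134 kJ/mol).
Approximate values (kJ/mol): B 27, Si 134, As 78, Te 190.
The lowest electron affinity among these belongs to B.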